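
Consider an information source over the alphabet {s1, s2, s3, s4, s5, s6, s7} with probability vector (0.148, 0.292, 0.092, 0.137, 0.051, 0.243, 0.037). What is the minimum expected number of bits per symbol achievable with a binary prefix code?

Repeatedly combine the two least-probable nodes; the expected code length is the sum of the merged weights.
merge 37/1000 + 51/1000 → 11/125
merge 11/125 + 23/250 → 9/50
merge 137/1000 + 37/250 → 57/200
merge 9/50 + 243/1000 → 423/1000
merge 57/200 + 73/250 → 577/1000
merge 423/1000 + 577/1000 → 1
L = 11/125 + 9/50 + 57/200 + 423/1000 + 577/1000 + 1 = 2553/1000 = 2.553 bits/symbol.

2.553 bits/symbol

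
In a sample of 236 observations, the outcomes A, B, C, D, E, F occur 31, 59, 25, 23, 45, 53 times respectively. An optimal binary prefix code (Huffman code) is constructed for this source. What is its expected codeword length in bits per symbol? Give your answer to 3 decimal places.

2.525 bits/symbol

Probabilities are the counts divided by 236.
Repeatedly combine the two least-probable nodes; the expected code length is the sum of the merged weights.
merge 23/236 + 25/236 → 12/59
merge 31/236 + 45/236 → 19/59
merge 12/59 + 53/236 → 101/236
merge 1/4 + 19/59 → 135/236
merge 101/236 + 135/236 → 1
L = 12/59 + 19/59 + 101/236 + 135/236 + 1 = 149/59 ≈ 2.525 bits/symbol.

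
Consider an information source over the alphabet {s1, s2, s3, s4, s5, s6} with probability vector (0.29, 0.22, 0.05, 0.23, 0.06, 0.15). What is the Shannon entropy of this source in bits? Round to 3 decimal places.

2.356 bits

H = −Σ pᵢ log₂ pᵢ.
−0.29·log₂(0.29) = 0.5179
−0.22·log₂(0.22) = 0.4806
−0.05·log₂(0.05) = 0.2161
−0.23·log₂(0.23) = 0.4877
−0.06·log₂(0.06) = 0.2435
−0.15·log₂(0.15) = 0.4105
Sum ≈ 2.3563 → 2.356 bits.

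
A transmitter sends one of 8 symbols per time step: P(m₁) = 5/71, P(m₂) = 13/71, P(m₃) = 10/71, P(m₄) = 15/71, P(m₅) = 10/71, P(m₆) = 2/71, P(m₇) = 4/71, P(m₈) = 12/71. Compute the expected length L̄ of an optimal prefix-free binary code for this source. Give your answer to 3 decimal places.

2.845 bits/symbol

Repeatedly combine the two least-probable nodes; the expected code length is the sum of the merged weights.
merge 2/71 + 4/71 → 6/71
merge 5/71 + 6/71 → 11/71
merge 10/71 + 10/71 → 20/71
merge 11/71 + 12/71 → 23/71
merge 13/71 + 15/71 → 28/71
merge 20/71 + 23/71 → 43/71
merge 28/71 + 43/71 → 1
L = 6/71 + 11/71 + 20/71 + 23/71 + 28/71 + 43/71 + 1 = 202/71 ≈ 2.845 bits/symbol.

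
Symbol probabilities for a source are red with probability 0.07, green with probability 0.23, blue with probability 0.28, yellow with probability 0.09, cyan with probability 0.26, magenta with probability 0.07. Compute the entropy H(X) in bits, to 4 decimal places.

2.3569 bits

H = −Σ pᵢ log₂ pᵢ.
−0.07·log₂(0.07) = 0.2686
−0.23·log₂(0.23) = 0.4877
−0.28·log₂(0.28) = 0.5142
−0.09·log₂(0.09) = 0.3127
−0.26·log₂(0.26) = 0.5053
−0.07·log₂(0.07) = 0.2686
Sum ≈ 2.3569 → 2.3569 bits.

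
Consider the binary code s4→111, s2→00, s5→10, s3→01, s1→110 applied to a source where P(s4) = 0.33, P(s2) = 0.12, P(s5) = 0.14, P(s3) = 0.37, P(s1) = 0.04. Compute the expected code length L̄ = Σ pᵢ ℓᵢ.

L̄ = Σ pᵢ·ℓᵢ = 0.33·3 + 0.12·2 + 0.14·2 + 0.37·2 + 0.04·3 = 2.37 bits/symbol.

2.37 bits/symbol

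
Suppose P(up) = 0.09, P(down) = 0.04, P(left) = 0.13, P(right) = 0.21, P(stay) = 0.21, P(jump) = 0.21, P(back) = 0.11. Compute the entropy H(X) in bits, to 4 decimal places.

2.6498 bits

H = −Σ pᵢ log₂ pᵢ.
−0.09·log₂(0.09) = 0.3127
−0.04·log₂(0.04) = 0.1858
−0.13·log₂(0.13) = 0.3826
−0.21·log₂(0.21) = 0.4728
−0.21·log₂(0.21) = 0.4728
−0.21·log₂(0.21) = 0.4728
−0.11·log₂(0.11) = 0.3503
Sum ≈ 2.6498 → 2.6498 bits.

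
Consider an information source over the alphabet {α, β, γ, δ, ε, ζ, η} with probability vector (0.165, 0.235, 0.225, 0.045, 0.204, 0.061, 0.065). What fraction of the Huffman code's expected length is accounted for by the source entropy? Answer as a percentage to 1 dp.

Entropy H = −Σ p log₂ p ≈ 2.5757 bits.
Huffman merges: 9/200+61/1000→53/500; 13/200+53/500→171/1000; 33/200+171/1000→42/125; 51/250+9/40→429/1000; 47/200+42/125→571/1000; 429/1000+571/1000→1. L = 2613/1000 ≈ 2.6130.
Efficiency = H/L = 2.5757/2.6130 = 98.6%.

98.6%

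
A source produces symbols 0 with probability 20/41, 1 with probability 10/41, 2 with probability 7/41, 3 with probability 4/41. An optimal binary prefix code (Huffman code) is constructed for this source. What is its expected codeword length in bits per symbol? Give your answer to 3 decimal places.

1.780 bits/symbol

Repeatedly combine the two least-probable nodes; the expected code length is the sum of the merged weights.
merge 4/41 + 7/41 → 11/41
merge 10/41 + 11/41 → 21/41
merge 20/41 + 21/41 → 1
L = 11/41 + 21/41 + 1 = 73/41 ≈ 1.780 bits/symbol.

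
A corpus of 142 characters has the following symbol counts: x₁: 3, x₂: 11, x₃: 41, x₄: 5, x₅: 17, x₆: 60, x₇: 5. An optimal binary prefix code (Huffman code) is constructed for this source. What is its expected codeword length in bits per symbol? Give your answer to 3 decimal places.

2.183 bits/symbol

Probabilities are the counts divided by 142.
Repeatedly combine the two least-probable nodes; the expected code length is the sum of the merged weights.
merge 3/142 + 5/142 → 4/71
merge 5/142 + 4/71 → 13/142
merge 11/142 + 13/142 → 12/71
merge 17/142 + 12/71 → 41/142
merge 41/142 + 41/142 → 41/71
merge 30/71 + 41/71 → 1
L = 4/71 + 13/142 + 12/71 + 41/142 + 41/71 + 1 = 155/71 ≈ 2.183 bits/symbol.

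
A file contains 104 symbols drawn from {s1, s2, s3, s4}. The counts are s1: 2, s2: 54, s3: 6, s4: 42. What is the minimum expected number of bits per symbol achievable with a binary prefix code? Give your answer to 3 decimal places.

1.558 bits/symbol

Probabilities are the counts divided by 104.
Repeatedly combine the two least-probable nodes; the expected code length is the sum of the merged weights.
merge 1/52 + 3/52 → 1/13
merge 1/13 + 21/52 → 25/52
merge 25/52 + 27/52 → 1
L = 1/13 + 25/52 + 1 = 81/52 ≈ 1.558 bits/symbol.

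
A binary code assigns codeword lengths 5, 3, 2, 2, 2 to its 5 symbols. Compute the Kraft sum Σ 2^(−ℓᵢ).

0.90625

With common denominator 2^5 = 32: Σ 2^(−ℓᵢ) = 1/32 + 4/32 + 8/32 + 8/32 + 8/32 = 29/32 = 0.90625.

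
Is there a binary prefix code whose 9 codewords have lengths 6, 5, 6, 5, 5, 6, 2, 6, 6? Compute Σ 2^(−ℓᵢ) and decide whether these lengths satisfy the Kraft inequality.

0.421875; yes

With common denominator 2^6 = 64: Σ 2^(−ℓᵢ) = 1/64 + 2/64 + 1/64 + 2/64 + 2/64 + 1/64 + 16/64 + 1/64 + 1/64 = 27/64 = 0.421875.
Kraft's inequality requires Σ ≤ 1; here Σ = 0.421875 ≤ 1, so such a prefix code exists.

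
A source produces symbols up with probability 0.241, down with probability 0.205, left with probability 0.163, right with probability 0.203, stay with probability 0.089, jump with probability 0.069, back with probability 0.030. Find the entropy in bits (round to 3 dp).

H = −Σ pᵢ log₂ pᵢ.
−0.241·log₂(0.241) = 0.4947
−0.205·log₂(0.205) = 0.4687
−0.163·log₂(0.163) = 0.4266
−0.203·log₂(0.203) = 0.4670
−0.089·log₂(0.089) = 0.3106
−0.069·log₂(0.069) = 0.2662
−0.030·log₂(0.030) = 0.1518
Sum ≈ 2.5855 → 2.586 bits.

2.586 bits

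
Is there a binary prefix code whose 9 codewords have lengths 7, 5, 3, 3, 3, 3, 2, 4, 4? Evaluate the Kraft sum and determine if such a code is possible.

0.9140625; yes

With common denominator 2^7 = 128: Σ 2^(−ℓᵢ) = 1/128 + 4/128 + 16/128 + 16/128 + 16/128 + 16/128 + 32/128 + 8/128 + 8/128 = 117/128 = 0.9140625.
Kraft's inequality requires Σ ≤ 1; here Σ = 0.9140625 ≤ 1, so such a prefix code exists.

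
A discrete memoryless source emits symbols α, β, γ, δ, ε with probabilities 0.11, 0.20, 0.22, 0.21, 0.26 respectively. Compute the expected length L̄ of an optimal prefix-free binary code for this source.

2.31 bits/symbol

Repeatedly combine the two least-probable nodes; the expected code length is the sum of the merged weights.
merge 11/100 + 1/5 → 31/100
merge 21/100 + 11/50 → 43/100
merge 13/50 + 31/100 → 57/100
merge 43/100 + 57/100 → 1
L = 31/100 + 43/100 + 57/100 + 1 = 231/100 = 2.31 bits/symbol.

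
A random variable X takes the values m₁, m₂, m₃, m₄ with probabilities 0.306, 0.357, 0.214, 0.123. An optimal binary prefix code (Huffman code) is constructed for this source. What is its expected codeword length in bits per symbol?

Repeatedly combine the two least-probable nodes; the expected code length is the sum of the merged weights.
merge 123/1000 + 107/500 → 337/1000
merge 153/500 + 337/1000 → 643/1000
merge 357/1000 + 643/1000 → 1
L = 337/1000 + 643/1000 + 1 = 99/50 = 1.98 bits/symbol.

1.98 bits/symbol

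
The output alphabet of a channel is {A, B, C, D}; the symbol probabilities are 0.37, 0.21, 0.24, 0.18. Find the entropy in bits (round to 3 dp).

H = −Σ pᵢ log₂ pᵢ.
−0.37·log₂(0.37) = 0.5307
−0.21·log₂(0.21) = 0.4728
−0.24·log₂(0.24) = 0.4941
−0.18·log₂(0.18) = 0.4453
Sum ≈ 1.9430 → 1.943 bits.

1.943 bits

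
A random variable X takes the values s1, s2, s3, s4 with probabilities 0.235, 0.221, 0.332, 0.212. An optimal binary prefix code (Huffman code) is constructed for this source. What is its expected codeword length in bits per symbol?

2 bits/symbol

Repeatedly combine the two least-probable nodes; the expected code length is the sum of the merged weights.
merge 53/250 + 221/1000 → 433/1000
merge 47/200 + 83/250 → 567/1000
merge 433/1000 + 567/1000 → 1
L = 433/1000 + 567/1000 + 1 = 2 bits/symbol.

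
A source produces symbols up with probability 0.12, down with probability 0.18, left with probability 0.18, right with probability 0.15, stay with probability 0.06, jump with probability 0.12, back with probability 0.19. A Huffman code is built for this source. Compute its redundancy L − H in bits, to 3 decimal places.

0.076 bits

Entropy H = −Σ p log₂ p ≈ 2.7341 bits.
Huffman merges: 3/50+3/25→9/50; 3/25+3/20→27/100; 9/50+9/50→9/25; 9/50+19/100→37/100; 27/100+9/25→63/100; 37/100+63/100→1. L = 281/100 ≈ 2.8100.
L − H = 2.8100 − 2.7341 = 0.076 bits.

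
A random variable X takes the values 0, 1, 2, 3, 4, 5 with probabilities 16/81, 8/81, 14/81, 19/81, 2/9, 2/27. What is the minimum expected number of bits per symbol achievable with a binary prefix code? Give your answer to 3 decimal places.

Repeatedly combine the two least-probable nodes; the expected code length is the sum of the merged weights.
merge 2/27 + 8/81 → 14/81
merge 14/81 + 14/81 → 28/81
merge 16/81 + 2/9 → 34/81
merge 19/81 + 28/81 → 47/81
merge 34/81 + 47/81 → 1
L = 14/81 + 28/81 + 34/81 + 47/81 + 1 = 68/27 ≈ 2.519 bits/symbol.

2.519 bits/symbol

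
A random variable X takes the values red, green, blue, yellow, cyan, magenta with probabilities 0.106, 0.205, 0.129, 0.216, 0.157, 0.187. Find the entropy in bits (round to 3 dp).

2.542 bits

H = −Σ pᵢ log₂ pᵢ.
−0.106·log₂(0.106) = 0.3432
−0.205·log₂(0.205) = 0.4687
−0.129·log₂(0.129) = 0.3811
−0.216·log₂(0.216) = 0.4776
−0.157·log₂(0.157) = 0.4194
−0.187·log₂(0.187) = 0.4523
Sum ≈ 2.5423 → 2.542 bits.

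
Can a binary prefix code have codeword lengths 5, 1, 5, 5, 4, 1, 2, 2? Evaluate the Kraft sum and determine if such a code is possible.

With common denominator 2^5 = 32: Σ 2^(−ℓᵢ) = 1/32 + 16/32 + 1/32 + 1/32 + 2/32 + 16/32 + 8/32 + 8/32 = 53/32 = 1.65625.
Kraft's inequality requires Σ ≤ 1; here Σ = 1.65625 > 1, so no such prefix code exists.

1.65625; no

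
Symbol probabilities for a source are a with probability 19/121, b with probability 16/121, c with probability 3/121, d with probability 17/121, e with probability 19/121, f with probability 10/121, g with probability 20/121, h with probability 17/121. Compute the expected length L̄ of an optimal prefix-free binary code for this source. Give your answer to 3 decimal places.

2.942 bits/symbol

Repeatedly combine the two least-probable nodes; the expected code length is the sum of the merged weights.
merge 3/121 + 10/121 → 13/121
merge 13/121 + 16/121 → 29/121
merge 17/121 + 17/121 → 34/121
merge 19/121 + 19/121 → 38/121
merge 20/121 + 29/121 → 49/121
merge 34/121 + 38/121 → 72/121
merge 49/121 + 72/121 → 1
L = 13/121 + 29/121 + 34/121 + 38/121 + 49/121 + 72/121 + 1 = 356/121 ≈ 2.942 bits/symbol.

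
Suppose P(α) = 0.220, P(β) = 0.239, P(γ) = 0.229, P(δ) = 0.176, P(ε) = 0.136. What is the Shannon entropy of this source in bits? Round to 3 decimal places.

2.294 bits

H = −Σ pᵢ log₂ pᵢ.
−0.220·log₂(0.220) = 0.4806
−0.239·log₂(0.239) = 0.4935
−0.229·log₂(0.229) = 0.4870
−0.176·log₂(0.176) = 0.4411
−0.136·log₂(0.136) = 0.3915
Sum ≈ 2.2936 → 2.294 bits.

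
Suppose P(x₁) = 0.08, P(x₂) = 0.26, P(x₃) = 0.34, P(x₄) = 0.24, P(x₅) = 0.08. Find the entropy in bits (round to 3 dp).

2.112 bits

H = −Σ pᵢ log₂ pᵢ.
−0.08·log₂(0.08) = 0.2915
−0.26·log₂(0.26) = 0.5053
−0.34·log₂(0.34) = 0.5292
−0.24·log₂(0.24) = 0.4941
−0.08·log₂(0.08) = 0.2915
Sum ≈ 2.1116 → 2.112 bits.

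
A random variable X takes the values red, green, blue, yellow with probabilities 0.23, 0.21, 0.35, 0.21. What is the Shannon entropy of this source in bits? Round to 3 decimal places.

1.963 bits

H = −Σ pᵢ log₂ pᵢ.
−0.23·log₂(0.23) = 0.4877
−0.21·log₂(0.21) = 0.4728
−0.35·log₂(0.35) = 0.5301
−0.21·log₂(0.21) = 0.4728
Sum ≈ 1.9634 → 1.963 bits.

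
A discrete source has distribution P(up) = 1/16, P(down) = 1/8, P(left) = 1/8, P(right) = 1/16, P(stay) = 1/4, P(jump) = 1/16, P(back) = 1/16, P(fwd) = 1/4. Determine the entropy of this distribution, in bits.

2.75 bits

Each probability is a power of 1/2, so log₂(1/p) is an integer.
H = Σ p·log₂(1/p) = 1/16·4 + 1/8·3 + 1/8·3 + 1/16·4 + 1/4·2 + 1/16·4 + 1/16·4 + 1/4·2 = 2.75 bits.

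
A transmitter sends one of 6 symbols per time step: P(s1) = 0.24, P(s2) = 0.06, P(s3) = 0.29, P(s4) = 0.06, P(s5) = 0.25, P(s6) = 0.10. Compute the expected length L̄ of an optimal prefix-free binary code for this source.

Repeatedly combine the two least-probable nodes; the expected code length is the sum of the merged weights.
merge 3/50 + 3/50 → 3/25
merge 1/10 + 3/25 → 11/50
merge 11/50 + 6/25 → 23/50
merge 1/4 + 29/100 → 27/50
merge 23/50 + 27/50 → 1
L = 3/25 + 11/50 + 23/50 + 27/50 + 1 = 117/50 = 2.34 bits/symbol.

2.34 bits/symbol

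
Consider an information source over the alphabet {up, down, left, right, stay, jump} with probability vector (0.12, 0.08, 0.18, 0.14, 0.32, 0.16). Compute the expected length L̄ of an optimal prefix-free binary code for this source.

2.5 bits/symbol

Repeatedly combine the two least-probable nodes; the expected code length is the sum of the merged weights.
merge 2/25 + 3/25 → 1/5
merge 7/50 + 4/25 → 3/10
merge 9/50 + 1/5 → 19/50
merge 3/10 + 8/25 → 31/50
merge 19/50 + 31/50 → 1
L = 1/5 + 3/10 + 19/50 + 31/50 + 1 = 5/2 = 2.5 bits/symbol.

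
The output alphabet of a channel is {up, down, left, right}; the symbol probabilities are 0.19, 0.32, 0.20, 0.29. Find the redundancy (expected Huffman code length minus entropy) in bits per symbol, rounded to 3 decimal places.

Entropy H = −Σ p log₂ p ≈ 1.9635 bits.
Huffman merges: 19/100+1/5→39/100; 29/100+8/25→61/100; 39/100+61/100→1. L = 2 ≈ 2.0000.
L − H = 2.0000 − 1.9635 = 0.036 bits.

0.036 bits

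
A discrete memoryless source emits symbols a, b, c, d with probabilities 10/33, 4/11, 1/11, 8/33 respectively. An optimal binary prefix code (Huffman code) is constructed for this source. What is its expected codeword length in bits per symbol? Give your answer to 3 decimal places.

1.970 bits/symbol

Repeatedly combine the two least-probable nodes; the expected code length is the sum of the merged weights.
merge 1/11 + 8/33 → 1/3
merge 10/33 + 1/3 → 7/11
merge 4/11 + 7/11 → 1
L = 1/3 + 7/11 + 1 = 65/33 ≈ 1.970 bits/symbol.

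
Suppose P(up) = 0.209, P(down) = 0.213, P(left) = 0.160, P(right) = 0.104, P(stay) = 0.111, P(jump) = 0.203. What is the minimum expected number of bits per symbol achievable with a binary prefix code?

2.578 bits/symbol

Repeatedly combine the two least-probable nodes; the expected code length is the sum of the merged weights.
merge 13/125 + 111/1000 → 43/200
merge 4/25 + 203/1000 → 363/1000
merge 209/1000 + 213/1000 → 211/500
merge 43/200 + 363/1000 → 289/500
merge 211/500 + 289/500 → 1
L = 43/200 + 363/1000 + 211/500 + 289/500 + 1 = 1289/500 = 2.578 bits/symbol.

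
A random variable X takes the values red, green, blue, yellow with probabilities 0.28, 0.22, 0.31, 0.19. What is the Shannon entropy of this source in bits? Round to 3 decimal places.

1.974 bits

H = −Σ pᵢ log₂ pᵢ.
−0.28·log₂(0.28) = 0.5142
−0.22·log₂(0.22) = 0.4806
−0.31·log₂(0.31) = 0.5238
−0.19·log₂(0.19) = 0.4552
Sum ≈ 1.9738 → 1.974 bits.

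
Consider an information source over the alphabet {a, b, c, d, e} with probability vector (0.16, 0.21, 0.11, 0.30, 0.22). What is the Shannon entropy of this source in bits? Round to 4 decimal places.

H = −Σ pᵢ log₂ pᵢ.
−0.16·log₂(0.16) = 0.4230
−0.21·log₂(0.21) = 0.4728
−0.11·log₂(0.11) = 0.3503
−0.30·log₂(0.30) = 0.5211
−0.22·log₂(0.22) = 0.4806
Sum ≈ 2.2478 → 2.2478 bits.

2.2478 bits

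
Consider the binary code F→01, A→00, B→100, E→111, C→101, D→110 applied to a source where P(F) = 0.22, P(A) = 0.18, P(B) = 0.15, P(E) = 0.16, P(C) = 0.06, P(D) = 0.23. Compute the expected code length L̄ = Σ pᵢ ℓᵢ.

L̄ = Σ pᵢ·ℓᵢ = 0.22·2 + 0.18·2 + 0.15·3 + 0.16·3 + 0.06·3 + 0.23·3 = 2.6 bits/symbol.

2.6 bits/symbol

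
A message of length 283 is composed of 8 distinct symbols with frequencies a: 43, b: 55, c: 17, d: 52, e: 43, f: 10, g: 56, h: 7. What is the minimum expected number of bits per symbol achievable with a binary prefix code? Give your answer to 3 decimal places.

Probabilities are the counts divided by 283.
Repeatedly combine the two least-probable nodes; the expected code length is the sum of the merged weights.
merge 7/283 + 10/283 → 17/283
merge 17/283 + 17/283 → 34/283
merge 34/283 + 43/283 → 77/283
merge 43/283 + 52/283 → 95/283
merge 55/283 + 56/283 → 111/283
merge 77/283 + 95/283 → 172/283
merge 111/283 + 172/283 → 1
L = 17/283 + 34/283 + 77/283 + 95/283 + 111/283 + 172/283 + 1 = 789/283 ≈ 2.788 bits/symbol.

2.788 bits/symbol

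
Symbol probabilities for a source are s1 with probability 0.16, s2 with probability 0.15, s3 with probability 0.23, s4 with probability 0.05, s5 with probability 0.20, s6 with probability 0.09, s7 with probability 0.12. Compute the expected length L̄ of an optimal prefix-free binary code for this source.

Repeatedly combine the two least-probable nodes; the expected code length is the sum of the merged weights.
merge 1/20 + 9/100 → 7/50
merge 3/25 + 7/50 → 13/50
merge 3/20 + 4/25 → 31/100
merge 1/5 + 23/100 → 43/100
merge 13/50 + 31/100 → 57/100
merge 43/100 + 57/100 → 1
L = 7/50 + 13/50 + 31/100 + 43/100 + 57/100 + 1 = 271/100 = 2.71 bits/symbol.

2.71 bits/symbol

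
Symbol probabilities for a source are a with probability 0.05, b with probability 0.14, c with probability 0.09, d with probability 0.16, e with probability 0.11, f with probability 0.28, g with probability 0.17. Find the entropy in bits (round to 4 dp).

H = −Σ pᵢ log₂ pᵢ.
−0.05·log₂(0.05) = 0.2161
−0.14·log₂(0.14) = 0.3971
−0.09·log₂(0.09) = 0.3127
−0.16·log₂(0.16) = 0.4230
−0.11·log₂(0.11) = 0.3503
−0.28·log₂(0.28) = 0.5142
−0.17·log₂(0.17) = 0.4346
Sum ≈ 2.6480 → 2.6480 bits.

2.6480 bits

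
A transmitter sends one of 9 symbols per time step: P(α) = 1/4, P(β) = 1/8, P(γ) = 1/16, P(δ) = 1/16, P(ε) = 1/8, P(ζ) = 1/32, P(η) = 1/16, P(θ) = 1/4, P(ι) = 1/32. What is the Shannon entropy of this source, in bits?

Each probability is a power of 1/2, so log₂(1/p) is an integer.
H = Σ p·log₂(1/p) = 1/4·2 + 1/8·3 + 1/16·4 + 1/16·4 + 1/8·3 + 1/32·5 + 1/16·4 + 1/4·2 + 1/32·5 = 2.8125 bits.

2.8125 bits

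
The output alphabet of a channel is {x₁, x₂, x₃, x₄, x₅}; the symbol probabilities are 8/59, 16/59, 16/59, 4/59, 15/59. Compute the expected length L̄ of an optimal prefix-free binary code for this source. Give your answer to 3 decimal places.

2.203 bits/symbol

Repeatedly combine the two least-probable nodes; the expected code length is the sum of the merged weights.
merge 4/59 + 8/59 → 12/59
merge 12/59 + 15/59 → 27/59
merge 16/59 + 16/59 → 32/59
merge 27/59 + 32/59 → 1
L = 12/59 + 27/59 + 32/59 + 1 = 130/59 ≈ 2.203 bits/symbol.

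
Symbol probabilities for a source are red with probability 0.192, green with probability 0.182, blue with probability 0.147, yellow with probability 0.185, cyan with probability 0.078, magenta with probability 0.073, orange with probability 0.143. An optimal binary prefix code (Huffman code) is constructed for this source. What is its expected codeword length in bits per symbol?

2.774 bits/symbol

Repeatedly combine the two least-probable nodes; the expected code length is the sum of the merged weights.
merge 73/1000 + 39/500 → 151/1000
merge 143/1000 + 147/1000 → 29/100
merge 151/1000 + 91/500 → 333/1000
merge 37/200 + 24/125 → 377/1000
merge 29/100 + 333/1000 → 623/1000
merge 377/1000 + 623/1000 → 1
L = 151/1000 + 29/100 + 333/1000 + 377/1000 + 623/1000 + 1 = 1387/500 = 2.774 bits/symbol.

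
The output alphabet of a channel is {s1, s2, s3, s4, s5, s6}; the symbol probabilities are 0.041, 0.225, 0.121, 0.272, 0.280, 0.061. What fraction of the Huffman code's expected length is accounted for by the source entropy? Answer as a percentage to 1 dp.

99.5%

Entropy H = −Σ p log₂ p ≈ 2.3131 bits.
Huffman merges: 41/1000+61/1000→51/500; 51/500+121/1000→223/1000; 223/1000+9/40→56/125; 34/125+7/25→69/125; 56/125+69/125→1. L = 93/40 ≈ 2.3250.
Efficiency = H/L = 2.3131/2.3250 = 99.5%.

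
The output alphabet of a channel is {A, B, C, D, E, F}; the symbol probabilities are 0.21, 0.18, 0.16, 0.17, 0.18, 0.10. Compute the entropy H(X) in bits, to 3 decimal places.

H = −Σ pᵢ log₂ pᵢ.
−0.21·log₂(0.21) = 0.4728
−0.18·log₂(0.18) = 0.4453
−0.16·log₂(0.16) = 0.4230
−0.17·log₂(0.17) = 0.4346
−0.18·log₂(0.18) = 0.4453
−0.10·log₂(0.10) = 0.3322
Sum ≈ 2.5532 → 2.553 bits.

2.553 bits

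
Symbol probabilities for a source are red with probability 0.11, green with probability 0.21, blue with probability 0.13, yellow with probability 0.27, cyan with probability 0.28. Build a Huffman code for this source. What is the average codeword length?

2.24 bits/symbol

Repeatedly combine the two least-probable nodes; the expected code length is the sum of the merged weights.
merge 11/100 + 13/100 → 6/25
merge 21/100 + 6/25 → 9/20
merge 27/100 + 7/25 → 11/20
merge 9/20 + 11/20 → 1
L = 6/25 + 9/20 + 11/20 + 1 = 56/25 = 2.24 bits/symbol.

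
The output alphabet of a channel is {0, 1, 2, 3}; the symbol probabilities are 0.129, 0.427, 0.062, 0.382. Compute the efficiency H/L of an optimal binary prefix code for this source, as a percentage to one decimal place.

Entropy H = −Σ p log₂ p ≈ 1.6844 bits.
Huffman merges: 31/500+129/1000→191/1000; 191/1000+191/500→573/1000; 427/1000+573/1000→1. L = 441/250 ≈ 1.7640.
Efficiency = H/L = 1.6844/1.7640 = 95.5%.

95.5%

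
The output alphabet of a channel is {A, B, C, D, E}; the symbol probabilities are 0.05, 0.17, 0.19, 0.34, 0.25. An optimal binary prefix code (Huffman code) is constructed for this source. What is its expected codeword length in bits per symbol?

2.22 bits/symbol

Repeatedly combine the two least-probable nodes; the expected code length is the sum of the merged weights.
merge 1/20 + 17/100 → 11/50
merge 19/100 + 11/50 → 41/100
merge 1/4 + 17/50 → 59/100
merge 41/100 + 59/100 → 1
L = 11/50 + 41/100 + 59/100 + 1 = 111/50 = 2.22 bits/symbol.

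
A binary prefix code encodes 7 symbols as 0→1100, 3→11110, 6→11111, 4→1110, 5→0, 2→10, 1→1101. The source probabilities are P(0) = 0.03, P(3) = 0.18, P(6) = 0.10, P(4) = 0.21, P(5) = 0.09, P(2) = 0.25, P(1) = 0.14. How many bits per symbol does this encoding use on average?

3.51 bits/symbol

L̄ = Σ pᵢ·ℓᵢ = 0.03·4 + 0.18·5 + 0.10·5 + 0.21·4 + 0.09·1 + 0.25·2 + 0.14·4 = 3.51 bits/symbol.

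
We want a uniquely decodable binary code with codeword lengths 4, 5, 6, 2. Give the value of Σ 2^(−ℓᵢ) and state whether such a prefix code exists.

With common denominator 2^6 = 64: Σ 2^(−ℓᵢ) = 4/64 + 2/64 + 1/64 + 16/64 = 23/64 = 0.359375.
Kraft's inequality requires Σ ≤ 1; here Σ = 0.359375 ≤ 1, so such a prefix code exists.

0.359375; yes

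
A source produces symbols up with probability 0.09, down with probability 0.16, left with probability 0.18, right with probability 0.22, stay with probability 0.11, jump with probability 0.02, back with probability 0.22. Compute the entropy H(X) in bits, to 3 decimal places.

H = −Σ pᵢ log₂ pᵢ.
−0.09·log₂(0.09) = 0.3127
−0.16·log₂(0.16) = 0.4230
−0.18·log₂(0.18) = 0.4453
−0.22·log₂(0.22) = 0.4806
−0.11·log₂(0.11) = 0.3503
−0.02·log₂(0.02) = 0.1129
−0.22·log₂(0.22) = 0.4806
Sum ≈ 2.6053 → 2.605 bits.

2.605 bits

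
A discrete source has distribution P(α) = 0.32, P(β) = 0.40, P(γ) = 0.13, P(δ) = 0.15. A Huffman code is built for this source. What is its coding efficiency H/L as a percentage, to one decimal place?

98.3%

Entropy H = −Σ p log₂ p ≈ 1.8480 bits.
Huffman merges: 13/100+3/20→7/25; 7/25+8/25→3/5; 2/5+3/5→1. L = 47/25 ≈ 1.8800.
Efficiency = H/L = 1.8480/1.8800 = 98.3%.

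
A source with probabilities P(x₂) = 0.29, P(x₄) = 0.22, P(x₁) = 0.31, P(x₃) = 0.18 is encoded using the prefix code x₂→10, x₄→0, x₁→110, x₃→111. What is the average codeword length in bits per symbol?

2.27 bits/symbol

L̄ = Σ pᵢ·ℓᵢ = 0.29·2 + 0.22·1 + 0.31·3 + 0.18·3 = 2.27 bits/symbol.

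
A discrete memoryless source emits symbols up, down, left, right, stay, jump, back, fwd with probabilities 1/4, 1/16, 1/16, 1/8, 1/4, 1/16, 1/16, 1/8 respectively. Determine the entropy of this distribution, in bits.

2.75 bits

Each probability is a power of 1/2, so log₂(1/p) is an integer.
H = Σ p·log₂(1/p) = 1/4·2 + 1/16·4 + 1/16·4 + 1/8·3 + 1/4·2 + 1/16·4 + 1/16·4 + 1/8·3 = 2.75 bits.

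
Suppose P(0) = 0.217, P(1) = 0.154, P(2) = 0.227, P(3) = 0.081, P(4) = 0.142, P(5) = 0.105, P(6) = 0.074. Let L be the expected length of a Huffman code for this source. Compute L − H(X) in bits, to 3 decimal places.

0.018 bits

Entropy H = −Σ p log₂ p ≈ 2.6925 bits.
Huffman merges: 37/500+81/1000→31/200; 21/200+71/500→247/1000; 77/500+31/200→309/1000; 217/1000+227/1000→111/250; 247/1000+309/1000→139/250; 111/250+139/250→1. L = 2711/1000 ≈ 2.7110.
L − H = 2.7110 − 2.6925 = 0.018 bits.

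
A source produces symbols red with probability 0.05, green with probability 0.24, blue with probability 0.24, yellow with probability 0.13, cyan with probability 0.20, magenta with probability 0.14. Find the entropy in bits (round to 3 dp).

H = −Σ pᵢ log₂ pᵢ.
−0.05·log₂(0.05) = 0.2161
−0.24·log₂(0.24) = 0.4941
−0.24·log₂(0.24) = 0.4941
−0.13·log₂(0.13) = 0.3826
−0.20·log₂(0.20) = 0.4644
−0.14·log₂(0.14) = 0.3971
Sum ≈ 2.4485 → 2.449 bits.

2.449 bits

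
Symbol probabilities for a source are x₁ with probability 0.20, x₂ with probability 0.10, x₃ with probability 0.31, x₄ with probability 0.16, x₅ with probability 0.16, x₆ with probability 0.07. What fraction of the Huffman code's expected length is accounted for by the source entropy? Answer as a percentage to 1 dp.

97.8%

Entropy H = −Σ p log₂ p ≈ 2.4350 bits.
Huffman merges: 7/100+1/10→17/100; 4/25+4/25→8/25; 17/100+1/5→37/100; 31/100+8/25→63/100; 37/100+63/100→1. L = 249/100 ≈ 2.4900.
Efficiency = H/L = 2.4350/2.4900 = 97.8%.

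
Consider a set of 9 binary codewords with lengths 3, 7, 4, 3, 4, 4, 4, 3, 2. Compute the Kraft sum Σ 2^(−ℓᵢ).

0.8828125

With common denominator 2^7 = 128: Σ 2^(−ℓᵢ) = 16/128 + 1/128 + 8/128 + 16/128 + 8/128 + 8/128 + 8/128 + 16/128 + 32/128 = 113/128 = 0.8828125.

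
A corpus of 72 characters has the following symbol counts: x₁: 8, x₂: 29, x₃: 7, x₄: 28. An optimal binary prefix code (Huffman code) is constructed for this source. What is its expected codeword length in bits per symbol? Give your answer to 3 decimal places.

Probabilities are the counts divided by 72.
Repeatedly combine the two least-probable nodes; the expected code length is the sum of the merged weights.
merge 7/72 + 1/9 → 5/24
merge 5/24 + 7/18 → 43/72
merge 29/72 + 43/72 → 1
L = 5/24 + 43/72 + 1 = 65/36 ≈ 1.806 bits/symbol.

1.806 bits/symbol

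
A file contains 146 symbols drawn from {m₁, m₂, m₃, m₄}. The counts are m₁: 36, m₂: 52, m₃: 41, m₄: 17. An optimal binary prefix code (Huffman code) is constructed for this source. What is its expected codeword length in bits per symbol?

Probabilities are the counts divided by 146.
Repeatedly combine the two least-probable nodes; the expected code length is the sum of the merged weights.
merge 17/146 + 18/73 → 53/146
merge 41/146 + 26/73 → 93/146
merge 53/146 + 93/146 → 1
L = 53/146 + 93/146 + 1 = 2 bits/symbol.

2 bits/symbol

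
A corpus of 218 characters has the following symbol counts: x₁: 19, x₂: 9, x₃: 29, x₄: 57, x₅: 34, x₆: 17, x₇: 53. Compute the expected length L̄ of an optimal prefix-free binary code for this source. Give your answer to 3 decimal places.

Probabilities are the counts divided by 218.
Repeatedly combine the two least-probable nodes; the expected code length is the sum of the merged weights.
merge 9/218 + 17/218 → 13/109
merge 19/218 + 13/109 → 45/218
merge 29/218 + 17/109 → 63/218
merge 45/218 + 53/218 → 49/109
merge 57/218 + 63/218 → 60/109
merge 49/109 + 60/109 → 1
L = 13/109 + 45/218 + 63/218 + 49/109 + 60/109 + 1 = 285/109 ≈ 2.615 bits/symbol.

2.615 bits/symbol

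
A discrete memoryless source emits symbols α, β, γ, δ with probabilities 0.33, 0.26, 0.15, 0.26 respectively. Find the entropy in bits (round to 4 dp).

H = −Σ pᵢ log₂ pᵢ.
−0.33·log₂(0.33) = 0.5278
−0.26·log₂(0.26) = 0.5053
−0.15·log₂(0.15) = 0.4105
−0.26·log₂(0.26) = 0.5053
Sum ≈ 1.9489 → 1.9489 bits.

1.9489 bits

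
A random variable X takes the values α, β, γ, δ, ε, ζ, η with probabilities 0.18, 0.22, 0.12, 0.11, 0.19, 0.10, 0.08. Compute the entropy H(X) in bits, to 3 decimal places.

H = −Σ pᵢ log₂ pᵢ.
−0.18·log₂(0.18) = 0.4453
−0.22·log₂(0.22) = 0.4806
−0.12·log₂(0.12) = 0.3671
−0.11·log₂(0.11) = 0.3503
−0.19·log₂(0.19) = 0.4552
−0.10·log₂(0.10) = 0.3322
−0.08·log₂(0.08) = 0.2915
Sum ≈ 2.7222 → 2.722 bits.

2.722 bits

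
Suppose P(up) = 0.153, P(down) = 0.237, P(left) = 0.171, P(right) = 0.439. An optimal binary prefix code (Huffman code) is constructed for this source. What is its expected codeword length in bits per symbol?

1.885 bits/symbol

Repeatedly combine the two least-probable nodes; the expected code length is the sum of the merged weights.
merge 153/1000 + 171/1000 → 81/250
merge 237/1000 + 81/250 → 561/1000
merge 439/1000 + 561/1000 → 1
L = 81/250 + 561/1000 + 1 = 377/200 = 1.885 bits/symbol.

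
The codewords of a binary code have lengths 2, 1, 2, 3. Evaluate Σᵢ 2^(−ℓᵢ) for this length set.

1.125

With common denominator 2^3 = 8: Σ 2^(−ℓᵢ) = 2/8 + 4/8 + 2/8 + 1/8 = 9/8 = 1.125.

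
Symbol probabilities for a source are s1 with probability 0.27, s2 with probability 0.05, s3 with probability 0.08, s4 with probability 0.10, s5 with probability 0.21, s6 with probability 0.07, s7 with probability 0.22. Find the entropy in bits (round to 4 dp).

H = −Σ pᵢ log₂ pᵢ.
−0.27·log₂(0.27) = 0.5100
−0.05·log₂(0.05) = 0.2161
−0.08·log₂(0.08) = 0.2915
−0.10·log₂(0.10) = 0.3322
−0.21·log₂(0.21) = 0.4728
−0.07·log₂(0.07) = 0.2686
−0.22·log₂(0.22) = 0.4806
Sum ≈ 2.5718 → 2.5718 bits.

2.5718 bits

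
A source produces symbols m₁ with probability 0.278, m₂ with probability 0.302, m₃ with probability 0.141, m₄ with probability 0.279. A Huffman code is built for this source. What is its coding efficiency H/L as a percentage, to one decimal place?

Entropy H = −Σ p log₂ p ≈ 1.9474 bits.
Huffman merges: 141/1000+139/500→419/1000; 279/1000+151/500→581/1000; 419/1000+581/1000→1. L = 2 ≈ 2.0000.
Efficiency = H/L = 1.9474/2.0000 = 97.4%.

97.4%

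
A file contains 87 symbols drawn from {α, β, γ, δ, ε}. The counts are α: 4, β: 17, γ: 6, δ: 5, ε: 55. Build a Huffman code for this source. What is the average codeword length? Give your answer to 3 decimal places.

1.644 bits/symbol

Probabilities are the counts divided by 87.
Repeatedly combine the two least-probable nodes; the expected code length is the sum of the merged weights.
merge 4/87 + 5/87 → 3/29
merge 2/29 + 3/29 → 5/29
merge 5/29 + 17/87 → 32/87
merge 32/87 + 55/87 → 1
L = 3/29 + 5/29 + 32/87 + 1 = 143/87 ≈ 1.644 bits/symbol.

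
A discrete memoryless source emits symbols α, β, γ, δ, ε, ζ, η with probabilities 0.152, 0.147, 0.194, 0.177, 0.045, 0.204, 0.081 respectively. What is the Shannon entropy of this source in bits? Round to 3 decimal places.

2.684 bits

H = −Σ pᵢ log₂ pᵢ.
−0.152·log₂(0.152) = 0.4131
−0.147·log₂(0.147) = 0.4066
−0.194·log₂(0.194) = 0.4590
−0.177·log₂(0.177) = 0.4422
−0.045·log₂(0.045) = 0.2013
−0.204·log₂(0.204) = 0.4678
−0.081·log₂(0.081) = 0.2937
Sum ≈ 2.6838 → 2.684 bits.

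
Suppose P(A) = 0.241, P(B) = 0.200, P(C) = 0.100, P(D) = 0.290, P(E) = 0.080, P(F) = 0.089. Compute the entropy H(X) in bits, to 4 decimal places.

2.4114 bits

H = −Σ pᵢ log₂ pᵢ.
−0.241·log₂(0.241) = 0.4947
−0.200·log₂(0.200) = 0.4644
−0.100·log₂(0.100) = 0.3322
−0.290·log₂(0.290) = 0.5179
−0.080·log₂(0.080) = 0.2915
−0.089·log₂(0.089) = 0.3106
Sum ≈ 2.4114 → 2.4114 bits.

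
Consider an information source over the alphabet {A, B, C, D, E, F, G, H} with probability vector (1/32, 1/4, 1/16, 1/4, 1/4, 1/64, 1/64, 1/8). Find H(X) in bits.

2.46875 bits

Each probability is a power of 1/2, so log₂(1/p) is an integer.
H = Σ p·log₂(1/p) = 1/32·5 + 1/4·2 + 1/16·4 + 1/4·2 + 1/4·2 + 1/64·6 + 1/64·6 + 1/8·3 = 2.46875 bits.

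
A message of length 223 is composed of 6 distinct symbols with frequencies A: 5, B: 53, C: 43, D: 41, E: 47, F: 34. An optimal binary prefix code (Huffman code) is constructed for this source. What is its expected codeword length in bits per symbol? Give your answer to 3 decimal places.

Probabilities are the counts divided by 223.
Repeatedly combine the two least-probable nodes; the expected code length is the sum of the merged weights.
merge 5/223 + 34/223 → 39/223
merge 39/223 + 41/223 → 80/223
merge 43/223 + 47/223 → 90/223
merge 53/223 + 80/223 → 133/223
merge 90/223 + 133/223 → 1
L = 39/223 + 80/223 + 90/223 + 133/223 + 1 = 565/223 ≈ 2.534 bits/symbol.

2.534 bits/symbol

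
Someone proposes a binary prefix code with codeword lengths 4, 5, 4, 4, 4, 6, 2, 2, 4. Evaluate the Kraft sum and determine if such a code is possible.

With common denominator 2^6 = 64: Σ 2^(−ℓᵢ) = 4/64 + 2/64 + 4/64 + 4/64 + 4/64 + 1/64 + 16/64 + 16/64 + 4/64 = 55/64 = 0.859375.
Kraft's inequality requires Σ ≤ 1; here Σ = 0.859375 ≤ 1, so such a prefix code exists.

0.859375; yes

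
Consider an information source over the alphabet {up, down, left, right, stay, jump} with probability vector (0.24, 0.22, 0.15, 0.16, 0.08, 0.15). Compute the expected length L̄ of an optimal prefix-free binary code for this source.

2.54 bits/symbol

Repeatedly combine the two least-probable nodes; the expected code length is the sum of the merged weights.
merge 2/25 + 3/20 → 23/100
merge 3/20 + 4/25 → 31/100
merge 11/50 + 23/100 → 9/20
merge 6/25 + 31/100 → 11/20
merge 9/20 + 11/20 → 1
L = 23/100 + 31/100 + 9/20 + 11/20 + 1 = 127/50 = 2.54 bits/symbol.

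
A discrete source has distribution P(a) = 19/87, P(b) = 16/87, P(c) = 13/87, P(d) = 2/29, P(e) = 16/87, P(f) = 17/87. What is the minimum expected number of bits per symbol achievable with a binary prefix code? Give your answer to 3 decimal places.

2.586 bits/symbol

Repeatedly combine the two least-probable nodes; the expected code length is the sum of the merged weights.
merge 2/29 + 13/87 → 19/87
merge 16/87 + 16/87 → 32/87
merge 17/87 + 19/87 → 12/29
merge 19/87 + 32/87 → 17/29
merge 12/29 + 17/29 → 1
L = 19/87 + 32/87 + 12/29 + 17/29 + 1 = 75/29 ≈ 2.586 bits/symbol.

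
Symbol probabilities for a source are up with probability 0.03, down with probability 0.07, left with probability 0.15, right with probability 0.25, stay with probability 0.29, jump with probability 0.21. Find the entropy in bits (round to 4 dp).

2.3216 bits

H = −Σ pᵢ log₂ pᵢ.
−0.03·log₂(0.03) = 0.1518
−0.07·log₂(0.07) = 0.2686
−0.15·log₂(0.15) = 0.4105
−0.25·log₂(0.25) = 0.5000
−0.29·log₂(0.29) = 0.5179
−0.21·log₂(0.21) = 0.4728
Sum ≈ 2.3216 → 2.3216 bits.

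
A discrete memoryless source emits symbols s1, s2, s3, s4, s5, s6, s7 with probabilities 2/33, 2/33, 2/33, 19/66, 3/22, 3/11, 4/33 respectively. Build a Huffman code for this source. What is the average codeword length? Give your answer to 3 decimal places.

Repeatedly combine the two least-probable nodes; the expected code length is the sum of the merged weights.
merge 2/33 + 2/33 → 4/33
merge 2/33 + 4/33 → 2/11
merge 4/33 + 3/22 → 17/66
merge 2/11 + 17/66 → 29/66
merge 3/11 + 19/66 → 37/66
merge 29/66 + 37/66 → 1
L = 4/33 + 2/11 + 17/66 + 29/66 + 37/66 + 1 = 169/66 ≈ 2.561 bits/symbol.

2.561 bits/symbol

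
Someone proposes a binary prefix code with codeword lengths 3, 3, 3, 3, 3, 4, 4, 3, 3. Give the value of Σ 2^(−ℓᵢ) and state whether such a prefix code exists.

1; yes

With common denominator 2^4 = 16: Σ 2^(−ℓᵢ) = 2/16 + 2/16 + 2/16 + 2/16 + 2/16 + 1/16 + 1/16 + 2/16 + 2/16 = 16/16 = 1.
Kraft's inequality requires Σ ≤ 1; here Σ = 1 ≤ 1, so such a prefix code exists.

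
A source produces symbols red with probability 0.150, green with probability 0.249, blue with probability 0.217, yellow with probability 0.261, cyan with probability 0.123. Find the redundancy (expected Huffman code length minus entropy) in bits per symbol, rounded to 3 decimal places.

0.007 bits

Entropy H = −Σ p log₂ p ≈ 2.2660 bits.
Huffman merges: 123/1000+3/20→273/1000; 217/1000+249/1000→233/500; 261/1000+273/1000→267/500; 233/500+267/500→1. L = 2273/1000 ≈ 2.2730.
L − H = 2.2730 − 2.2660 = 0.007 bits.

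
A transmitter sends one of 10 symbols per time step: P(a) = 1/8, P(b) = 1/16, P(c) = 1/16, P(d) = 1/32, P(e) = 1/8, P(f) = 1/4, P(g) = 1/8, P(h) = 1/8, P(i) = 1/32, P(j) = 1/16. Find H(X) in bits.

Each probability is a power of 1/2, so log₂(1/p) is an integer.
H = Σ p·log₂(1/p) = 1/8·3 + 1/16·4 + 1/16·4 + 1/32·5 + 1/8·3 + 1/4·2 + 1/8·3 + 1/8·3 + 1/32·5 + 1/16·4 = 3.0625 bits.

3.0625 bits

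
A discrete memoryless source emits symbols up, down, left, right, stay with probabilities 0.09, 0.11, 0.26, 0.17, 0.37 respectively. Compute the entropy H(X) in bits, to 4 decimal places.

2.1335 bits

H = −Σ pᵢ log₂ pᵢ.
−0.09·log₂(0.09) = 0.3127
−0.11·log₂(0.11) = 0.3503
−0.26·log₂(0.26) = 0.5053
−0.17·log₂(0.17) = 0.4346
−0.37·log₂(0.37) = 0.5307
Sum ≈ 2.1335 → 2.1335 bits.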